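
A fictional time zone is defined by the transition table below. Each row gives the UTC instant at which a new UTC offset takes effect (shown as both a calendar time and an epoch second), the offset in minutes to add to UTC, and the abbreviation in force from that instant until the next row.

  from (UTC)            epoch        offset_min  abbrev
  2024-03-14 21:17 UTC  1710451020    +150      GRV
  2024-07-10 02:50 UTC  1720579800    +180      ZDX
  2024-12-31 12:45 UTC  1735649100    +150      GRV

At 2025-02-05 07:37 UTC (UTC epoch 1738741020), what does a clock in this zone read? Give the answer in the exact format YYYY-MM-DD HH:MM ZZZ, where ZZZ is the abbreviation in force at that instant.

Query: 2025-02-05 07:37 UTC
Rule 3/3 (GRV, +02:30): 2024-12-31 12:45 UTC ≤ query < +∞
7·60 + 37 + 150 = 607 min
607 = 0·1440 + 607; 607 = 10·60 + 7 → 10:07, same day
→ 2025-02-05 10:07 GRV

2025-02-05 10:07 GRV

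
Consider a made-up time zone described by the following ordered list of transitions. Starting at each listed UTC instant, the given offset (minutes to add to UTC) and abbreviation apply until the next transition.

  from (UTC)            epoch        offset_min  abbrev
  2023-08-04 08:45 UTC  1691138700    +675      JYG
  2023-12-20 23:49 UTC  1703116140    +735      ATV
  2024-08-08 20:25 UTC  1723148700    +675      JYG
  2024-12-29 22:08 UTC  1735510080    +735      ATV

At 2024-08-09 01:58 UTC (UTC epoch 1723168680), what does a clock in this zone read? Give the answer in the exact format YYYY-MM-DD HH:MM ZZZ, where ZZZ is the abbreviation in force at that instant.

Query: 2024-08-09 01:58 UTC
Rule 3/4 (JYG, +11:15): 2024-08-08 20:25 UTC ≤ query < 2024-12-29 22:08 UTC
1·60 + 58 + 675 = 793 min
793 = 0·1440 + 793; 793 = 13·60 + 13 → 13:13, same day
→ 2024-08-09 13:13 JYG

2024-08-09 13:13 JYG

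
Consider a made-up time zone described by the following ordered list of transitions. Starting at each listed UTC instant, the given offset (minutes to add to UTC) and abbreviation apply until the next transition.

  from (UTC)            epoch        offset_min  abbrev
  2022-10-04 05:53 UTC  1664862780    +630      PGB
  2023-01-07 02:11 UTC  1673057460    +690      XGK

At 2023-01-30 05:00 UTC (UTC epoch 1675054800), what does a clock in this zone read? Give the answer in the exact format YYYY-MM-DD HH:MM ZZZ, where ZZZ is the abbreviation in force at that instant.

Query: 2023-01-30 05:00 UTC
Rule 2/2 (XGK, +11:30): 2023-01-07 02:11 UTC ≤ query < +∞
5·60 + 0 + 690 = 990 min
990 = 0·1440 + 990; 990 = 16·60 + 30 → 16:30, same day
→ 2023-01-30 16:30 XGK

2023-01-30 16:30 XGK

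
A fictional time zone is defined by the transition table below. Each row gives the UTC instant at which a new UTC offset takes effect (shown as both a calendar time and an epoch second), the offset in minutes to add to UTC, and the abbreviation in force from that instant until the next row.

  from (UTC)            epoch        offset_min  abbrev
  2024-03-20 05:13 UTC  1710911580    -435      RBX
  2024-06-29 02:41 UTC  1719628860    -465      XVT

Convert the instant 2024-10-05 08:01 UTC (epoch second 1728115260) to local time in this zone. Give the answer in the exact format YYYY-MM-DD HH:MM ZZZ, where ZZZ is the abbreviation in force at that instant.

Query: 2024-10-05 08:01 UTC
Rule 2/2 (XVT, -07:45): 2024-06-29 02:41 UTC ≤ query < +∞
8·60 + 1 - 465 = 16 min
16 = 0·1440 + 16; 16 = 0·60 + 16 → 00:16, same day
→ 2024-10-05 00:16 XVT

2024-10-05 00:16 XVT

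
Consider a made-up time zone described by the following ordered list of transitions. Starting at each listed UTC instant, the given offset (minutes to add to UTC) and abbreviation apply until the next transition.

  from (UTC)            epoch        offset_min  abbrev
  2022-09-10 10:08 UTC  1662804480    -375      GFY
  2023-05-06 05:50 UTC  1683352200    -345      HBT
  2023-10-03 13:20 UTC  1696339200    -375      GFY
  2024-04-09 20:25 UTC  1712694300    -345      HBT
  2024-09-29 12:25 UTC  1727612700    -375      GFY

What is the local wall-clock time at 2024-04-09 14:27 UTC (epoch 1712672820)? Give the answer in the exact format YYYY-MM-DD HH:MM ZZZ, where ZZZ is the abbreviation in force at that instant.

Query: 2024-04-09 14:27 UTC
Rule 3/5 (GFY, -06:15): 2023-10-03 13:20 UTC ≤ query < 2024-04-09 20:25 UTC
14·60 + 27 - 375 = 492 min
492 = 0·1440 + 492; 492 = 8·60 + 12 → 08:12, same day
→ 2024-04-09 08:12 GFY

2024-04-09 08:12 GFY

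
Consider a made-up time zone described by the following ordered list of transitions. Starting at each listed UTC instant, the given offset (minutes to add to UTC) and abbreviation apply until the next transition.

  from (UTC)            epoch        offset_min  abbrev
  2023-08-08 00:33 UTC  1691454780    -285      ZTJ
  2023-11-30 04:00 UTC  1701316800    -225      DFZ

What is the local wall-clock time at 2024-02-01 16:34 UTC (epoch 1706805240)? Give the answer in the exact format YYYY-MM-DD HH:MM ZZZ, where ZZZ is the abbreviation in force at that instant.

Query: 2024-02-01 16:34 UTC
Rule 2/2 (DFZ, -03:45): 2023-11-30 04:00 UTC ≤ query < +∞
16·60 + 34 - 225 = 769 min
769 = 0·1440 + 769; 769 = 12·60 + 49 → 12:49, same day
→ 2024-02-01 12:49 DFZ

2024-02-01 12:49 DFZ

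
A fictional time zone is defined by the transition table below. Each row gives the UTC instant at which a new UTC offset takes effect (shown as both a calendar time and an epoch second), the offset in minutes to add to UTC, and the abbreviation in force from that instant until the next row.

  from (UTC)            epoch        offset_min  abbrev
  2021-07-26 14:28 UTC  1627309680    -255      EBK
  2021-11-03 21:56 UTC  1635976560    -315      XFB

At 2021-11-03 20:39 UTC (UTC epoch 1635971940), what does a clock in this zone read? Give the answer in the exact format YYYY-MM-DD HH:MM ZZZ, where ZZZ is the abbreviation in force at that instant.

2021-11-03 16:24 EBK

Query: 2021-11-03 20:39 UTC
Rule 1/2 (EBK, -04:15): 2021-07-26 14:28 UTC ≤ query < 2021-11-03 21:56 UTC
20·60 + 39 - 255 = 984 min
984 = 0·1440 + 984; 984 = 16·60 + 24 → 16:24, same day
→ 2021-11-03 16:24 EBK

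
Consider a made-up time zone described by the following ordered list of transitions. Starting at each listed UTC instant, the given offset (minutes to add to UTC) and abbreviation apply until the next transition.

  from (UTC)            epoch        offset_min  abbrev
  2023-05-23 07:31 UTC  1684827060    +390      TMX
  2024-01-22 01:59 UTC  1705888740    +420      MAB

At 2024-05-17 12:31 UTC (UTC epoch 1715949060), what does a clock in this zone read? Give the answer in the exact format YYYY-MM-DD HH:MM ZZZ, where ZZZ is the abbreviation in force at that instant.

Query: 2024-05-17 12:31 UTC
Rule 2/2 (MAB, +07:00): 2024-01-22 01:59 UTC ≤ query < +∞
12·60 + 31 + 420 = 1171 min
1171 = 0·1440 + 1171; 1171 = 19·60 + 31 → 19:31, same day
→ 2024-05-17 19:31 MAB

2024-05-17 19:31 MAB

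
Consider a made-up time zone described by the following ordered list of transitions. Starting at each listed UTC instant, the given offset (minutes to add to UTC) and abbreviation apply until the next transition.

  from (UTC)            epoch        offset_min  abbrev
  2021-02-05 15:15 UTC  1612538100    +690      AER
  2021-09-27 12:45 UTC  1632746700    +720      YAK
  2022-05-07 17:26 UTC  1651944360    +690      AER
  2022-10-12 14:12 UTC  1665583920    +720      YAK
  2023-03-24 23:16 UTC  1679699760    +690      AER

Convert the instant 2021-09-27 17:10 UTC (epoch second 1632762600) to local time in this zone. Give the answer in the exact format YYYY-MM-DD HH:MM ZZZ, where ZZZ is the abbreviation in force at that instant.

2021-09-28 05:10 YAK

Query: 2021-09-27 17:10 UTC
Rule 2/5 (YAK, +12:00): 2021-09-27 12:45 UTC ≤ query < 2022-05-07 17:26 UTC
17·60 + 10 + 720 = 1750 min
1750 = 1·1440 + 310; 310 = 5·60 + 10 → 05:10, 2021-09-27 + 1 day = 2021-09-28
→ 2021-09-28 05:10 YAK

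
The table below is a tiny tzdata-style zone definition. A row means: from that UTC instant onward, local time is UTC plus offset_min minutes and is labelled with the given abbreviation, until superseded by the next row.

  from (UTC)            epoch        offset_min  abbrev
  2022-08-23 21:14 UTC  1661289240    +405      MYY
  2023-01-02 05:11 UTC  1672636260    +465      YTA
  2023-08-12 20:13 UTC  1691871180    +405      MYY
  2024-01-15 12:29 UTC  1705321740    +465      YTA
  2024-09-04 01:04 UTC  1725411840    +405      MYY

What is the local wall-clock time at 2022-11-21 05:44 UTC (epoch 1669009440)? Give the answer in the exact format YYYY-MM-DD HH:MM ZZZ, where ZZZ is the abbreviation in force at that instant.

Query: 2022-11-21 05:44 UTC
Rule 1/5 (MYY, +06:45): 2022-08-23 21:14 UTC ≤ query < 2023-01-02 05:11 UTC
5·60 + 44 + 405 = 749 min
749 = 0·1440 + 749; 749 = 12·60 + 29 → 12:29, same day
→ 2022-11-21 12:29 MYY

2022-11-21 12:29 MYY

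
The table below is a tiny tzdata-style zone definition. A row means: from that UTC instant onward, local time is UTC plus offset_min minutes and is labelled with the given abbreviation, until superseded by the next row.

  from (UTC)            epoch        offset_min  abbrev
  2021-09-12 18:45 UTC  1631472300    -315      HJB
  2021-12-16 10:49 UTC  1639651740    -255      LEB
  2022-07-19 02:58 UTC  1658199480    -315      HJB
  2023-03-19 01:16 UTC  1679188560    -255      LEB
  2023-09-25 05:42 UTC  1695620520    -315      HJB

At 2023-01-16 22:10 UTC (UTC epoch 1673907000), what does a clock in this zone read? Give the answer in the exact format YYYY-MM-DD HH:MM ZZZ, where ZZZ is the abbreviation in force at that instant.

2023-01-16 16:55 HJB

Query: 2023-01-16 22:10 UTC
Rule 3/5 (HJB, -05:15): 2022-07-19 02:58 UTC ≤ query < 2023-03-19 01:16 UTC
22·60 + 10 - 315 = 1015 min
1015 = 0·1440 + 1015; 1015 = 16·60 + 55 → 16:55, same day
→ 2023-01-16 16:55 HJB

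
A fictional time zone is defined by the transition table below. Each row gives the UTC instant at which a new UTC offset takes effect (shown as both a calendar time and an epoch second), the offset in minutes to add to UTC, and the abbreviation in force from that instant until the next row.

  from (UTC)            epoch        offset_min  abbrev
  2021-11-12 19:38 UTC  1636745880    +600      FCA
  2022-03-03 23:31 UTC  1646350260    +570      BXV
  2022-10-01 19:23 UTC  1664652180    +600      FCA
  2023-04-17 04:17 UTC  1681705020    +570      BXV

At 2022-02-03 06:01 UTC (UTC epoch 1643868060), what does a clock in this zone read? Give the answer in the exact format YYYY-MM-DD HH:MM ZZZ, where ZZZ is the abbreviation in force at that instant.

2022-02-03 16:01 FCA

Query: 2022-02-03 06:01 UTC
Rule 1/4 (FCA, +10:00): 2021-11-12 19:38 UTC ≤ query < 2022-03-03 23:31 UTC
6·60 + 1 + 600 = 961 min
961 = 0·1440 + 961; 961 = 16·60 + 1 → 16:01, same day
→ 2022-02-03 16:01 FCA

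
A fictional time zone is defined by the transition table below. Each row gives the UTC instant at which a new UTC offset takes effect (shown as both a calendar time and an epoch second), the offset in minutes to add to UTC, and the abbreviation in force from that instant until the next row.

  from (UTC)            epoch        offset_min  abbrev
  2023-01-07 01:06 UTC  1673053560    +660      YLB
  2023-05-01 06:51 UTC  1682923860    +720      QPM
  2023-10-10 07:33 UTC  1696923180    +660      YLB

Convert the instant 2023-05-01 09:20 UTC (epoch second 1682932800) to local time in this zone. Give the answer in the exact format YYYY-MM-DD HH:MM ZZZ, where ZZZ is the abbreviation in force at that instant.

Query: 2023-05-01 09:20 UTC
Rule 2/3 (QPM, +12:00): 2023-05-01 06:51 UTC ≤ query < 2023-10-10 07:33 UTC
9·60 + 20 + 720 = 1280 min
1280 = 0·1440 + 1280; 1280 = 21·60 + 20 → 21:20, same day
→ 2023-05-01 21:20 QPM

2023-05-01 21:20 QPM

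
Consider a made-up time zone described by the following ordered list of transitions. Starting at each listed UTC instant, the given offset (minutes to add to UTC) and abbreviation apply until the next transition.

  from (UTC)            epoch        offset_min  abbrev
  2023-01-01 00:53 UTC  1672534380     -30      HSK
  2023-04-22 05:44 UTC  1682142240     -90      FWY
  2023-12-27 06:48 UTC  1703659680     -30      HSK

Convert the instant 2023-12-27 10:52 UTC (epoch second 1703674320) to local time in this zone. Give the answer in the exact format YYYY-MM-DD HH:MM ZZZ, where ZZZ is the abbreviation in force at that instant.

2023-12-27 10:22 HSK

Query: 2023-12-27 10:52 UTC
Rule 3/3 (HSK, -00:30): 2023-12-27 06:48 UTC ≤ query < +∞
10·60 + 52 - 30 = 622 min
622 = 0·1440 + 622; 622 = 10·60 + 22 → 10:22, same day
→ 2023-12-27 10:22 HSK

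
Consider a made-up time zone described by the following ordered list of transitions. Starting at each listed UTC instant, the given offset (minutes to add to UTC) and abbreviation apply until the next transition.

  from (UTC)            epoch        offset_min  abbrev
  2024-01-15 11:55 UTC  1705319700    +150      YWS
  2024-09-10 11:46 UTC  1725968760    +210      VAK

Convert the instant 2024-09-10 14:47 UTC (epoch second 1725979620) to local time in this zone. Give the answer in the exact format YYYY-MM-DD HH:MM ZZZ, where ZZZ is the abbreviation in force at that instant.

Query: 2024-09-10 14:47 UTC
Rule 2/2 (VAK, +03:30): 2024-09-10 11:46 UTC ≤ query < +∞
14·60 + 47 + 210 = 1097 min
1097 = 0·1440 + 1097; 1097 = 18·60 + 17 → 18:17, same day
→ 2024-09-10 18:17 VAK

2024-09-10 18:17 VAK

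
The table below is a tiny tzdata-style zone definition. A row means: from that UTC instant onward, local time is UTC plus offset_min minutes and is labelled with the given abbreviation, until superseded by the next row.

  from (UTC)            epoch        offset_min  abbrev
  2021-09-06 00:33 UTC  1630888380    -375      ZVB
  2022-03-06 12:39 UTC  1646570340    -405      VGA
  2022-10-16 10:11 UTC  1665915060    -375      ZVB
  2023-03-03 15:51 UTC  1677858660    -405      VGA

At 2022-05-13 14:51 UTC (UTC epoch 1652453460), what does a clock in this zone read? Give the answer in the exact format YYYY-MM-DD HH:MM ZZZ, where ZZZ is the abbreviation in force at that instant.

2022-05-13 08:06 VGA

Query: 2022-05-13 14:51 UTC
Rule 2/4 (VGA, -06:45): 2022-03-06 12:39 UTC ≤ query < 2022-10-16 10:11 UTC
14·60 + 51 - 405 = 486 min
486 = 0·1440 + 486; 486 = 8·60 + 6 → 08:06, same day
→ 2022-05-13 08:06 VGA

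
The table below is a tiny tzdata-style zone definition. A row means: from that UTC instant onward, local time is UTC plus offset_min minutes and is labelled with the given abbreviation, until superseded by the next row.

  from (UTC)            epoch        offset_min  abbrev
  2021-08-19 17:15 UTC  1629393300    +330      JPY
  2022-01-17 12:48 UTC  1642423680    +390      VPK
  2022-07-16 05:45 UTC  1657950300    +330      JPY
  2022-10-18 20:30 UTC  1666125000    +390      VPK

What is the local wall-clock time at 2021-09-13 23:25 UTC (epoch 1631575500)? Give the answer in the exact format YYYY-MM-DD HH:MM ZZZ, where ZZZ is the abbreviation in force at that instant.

Query: 2021-09-13 23:25 UTC
Rule 1/4 (JPY, +05:30): 2021-08-19 17:15 UTC ≤ query < 2022-01-17 12:48 UTC
23·60 + 25 + 330 = 1735 min
1735 = 1·1440 + 295; 295 = 4·60 + 55 → 04:55, 2021-09-13 + 1 day = 2021-09-14
→ 2021-09-14 04:55 JPY

2021-09-14 04:55 JPY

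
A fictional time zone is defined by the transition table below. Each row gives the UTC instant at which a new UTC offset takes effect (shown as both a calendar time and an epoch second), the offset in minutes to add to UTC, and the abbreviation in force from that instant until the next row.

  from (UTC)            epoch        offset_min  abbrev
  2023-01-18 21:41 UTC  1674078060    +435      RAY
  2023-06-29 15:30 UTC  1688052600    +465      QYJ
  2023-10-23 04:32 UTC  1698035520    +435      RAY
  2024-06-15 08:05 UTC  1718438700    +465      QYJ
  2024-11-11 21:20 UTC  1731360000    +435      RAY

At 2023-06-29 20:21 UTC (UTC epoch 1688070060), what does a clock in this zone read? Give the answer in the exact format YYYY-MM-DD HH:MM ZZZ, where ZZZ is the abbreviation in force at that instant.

2023-06-30 04:06 QYJ

Query: 2023-06-29 20:21 UTC
Rule 2/5 (QYJ, +07:45): 2023-06-29 15:30 UTC ≤ query < 2023-10-23 04:32 UTC
20·60 + 21 + 465 = 1686 min
1686 = 1·1440 + 246; 246 = 4·60 + 6 → 04:06, 2023-06-29 + 1 day = 2023-06-30
→ 2023-06-30 04:06 QYJ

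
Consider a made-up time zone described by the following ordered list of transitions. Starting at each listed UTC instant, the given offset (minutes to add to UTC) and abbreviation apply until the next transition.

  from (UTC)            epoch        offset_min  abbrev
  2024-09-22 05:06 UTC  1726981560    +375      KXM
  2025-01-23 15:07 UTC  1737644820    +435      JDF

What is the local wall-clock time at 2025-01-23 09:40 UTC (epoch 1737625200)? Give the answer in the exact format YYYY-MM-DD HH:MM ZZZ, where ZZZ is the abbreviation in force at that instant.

Query: 2025-01-23 09:40 UTC
Rule 1/2 (KXM, +06:15): 2024-09-22 05:06 UTC ≤ query < 2025-01-23 15:07 UTC
9·60 + 40 + 375 = 955 min
955 = 0·1440 + 955; 955 = 15·60 + 55 → 15:55, same day
→ 2025-01-23 15:55 KXM

2025-01-23 15:55 KXM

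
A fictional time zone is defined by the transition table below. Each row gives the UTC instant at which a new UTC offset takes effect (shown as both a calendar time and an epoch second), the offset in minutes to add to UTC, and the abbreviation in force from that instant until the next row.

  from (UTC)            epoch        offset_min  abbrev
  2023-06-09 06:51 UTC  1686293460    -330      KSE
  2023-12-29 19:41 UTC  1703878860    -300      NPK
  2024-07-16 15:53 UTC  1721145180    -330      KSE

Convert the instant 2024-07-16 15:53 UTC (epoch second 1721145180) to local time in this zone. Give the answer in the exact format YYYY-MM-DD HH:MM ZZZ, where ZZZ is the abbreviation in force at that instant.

Query: 2024-07-16 15:53 UTC
Rule 3/3 (KSE, -05:30): 2024-07-16 15:53 UTC ≤ query < +∞
15·60 + 53 - 330 = 623 min
623 = 0·1440 + 623; 623 = 10·60 + 23 → 10:23, same day
→ 2024-07-16 10:23 KSE

2024-07-16 10:23 KSE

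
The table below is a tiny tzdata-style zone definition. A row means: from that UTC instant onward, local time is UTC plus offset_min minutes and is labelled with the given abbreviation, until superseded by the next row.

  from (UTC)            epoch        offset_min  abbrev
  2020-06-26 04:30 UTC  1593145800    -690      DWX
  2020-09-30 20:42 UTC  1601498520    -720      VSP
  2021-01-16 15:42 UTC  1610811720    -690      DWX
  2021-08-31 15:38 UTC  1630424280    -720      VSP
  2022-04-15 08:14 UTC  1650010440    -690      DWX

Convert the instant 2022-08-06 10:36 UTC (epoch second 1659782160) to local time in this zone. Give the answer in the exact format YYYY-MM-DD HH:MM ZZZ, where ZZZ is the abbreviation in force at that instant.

2022-08-05 23:06 DWX

Query: 2022-08-06 10:36 UTC
Rule 5/5 (DWX, -11:30): 2022-04-15 08:14 UTC ≤ query < +∞
10·60 + 36 - 690 = -54 min
-54 = -1·1440 + 1386; 1386 = 23·60 + 6 → 23:06, 2022-08-06 - 1 day = 2022-08-05
→ 2022-08-05 23:06 DWX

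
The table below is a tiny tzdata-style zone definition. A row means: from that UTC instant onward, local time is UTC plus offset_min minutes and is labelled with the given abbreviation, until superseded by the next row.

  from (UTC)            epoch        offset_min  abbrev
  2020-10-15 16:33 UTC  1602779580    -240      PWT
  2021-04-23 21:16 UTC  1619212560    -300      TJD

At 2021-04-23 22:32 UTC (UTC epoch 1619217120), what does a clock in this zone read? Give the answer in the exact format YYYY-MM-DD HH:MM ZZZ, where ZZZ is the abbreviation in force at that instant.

2021-04-23 17:32 TJD

Query: 2021-04-23 22:32 UTC
Rule 2/2 (TJD, -05:00): 2021-04-23 21:16 UTC ≤ query < +∞
22·60 + 32 - 300 = 1052 min
1052 = 0·1440 + 1052; 1052 = 17·60 + 32 → 17:32, same day
→ 2021-04-23 17:32 TJD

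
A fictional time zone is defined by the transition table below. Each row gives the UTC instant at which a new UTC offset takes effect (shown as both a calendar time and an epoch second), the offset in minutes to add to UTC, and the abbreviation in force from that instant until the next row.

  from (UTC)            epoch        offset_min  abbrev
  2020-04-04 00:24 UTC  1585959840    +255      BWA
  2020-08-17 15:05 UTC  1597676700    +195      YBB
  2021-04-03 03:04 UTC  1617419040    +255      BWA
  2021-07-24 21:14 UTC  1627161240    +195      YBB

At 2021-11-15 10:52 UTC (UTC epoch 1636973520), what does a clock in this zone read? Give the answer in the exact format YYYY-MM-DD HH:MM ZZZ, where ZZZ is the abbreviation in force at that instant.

Query: 2021-11-15 10:52 UTC
Rule 4/4 (YBB, +03:15): 2021-07-24 21:14 UTC ≤ query < +∞
10·60 + 52 + 195 = 847 min
847 = 0·1440 + 847; 847 = 14·60 + 7 → 14:07, same day
→ 2021-11-15 14:07 YBB

2021-11-15 14:07 YBB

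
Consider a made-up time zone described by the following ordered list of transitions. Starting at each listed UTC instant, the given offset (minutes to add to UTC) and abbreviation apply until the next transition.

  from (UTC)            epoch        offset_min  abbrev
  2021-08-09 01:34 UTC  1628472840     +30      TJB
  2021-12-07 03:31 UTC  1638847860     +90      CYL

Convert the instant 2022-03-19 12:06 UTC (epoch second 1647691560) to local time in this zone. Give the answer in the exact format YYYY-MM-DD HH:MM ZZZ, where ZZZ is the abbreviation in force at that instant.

2022-03-19 13:36 CYL

Query: 2022-03-19 12:06 UTC
Rule 2/2 (CYL, +01:30): 2021-12-07 03:31 UTC ≤ query < +∞
12·60 + 6 + 90 = 816 min
816 = 0·1440 + 816; 816 = 13·60 + 36 → 13:36, same day
→ 2022-03-19 13:36 CYL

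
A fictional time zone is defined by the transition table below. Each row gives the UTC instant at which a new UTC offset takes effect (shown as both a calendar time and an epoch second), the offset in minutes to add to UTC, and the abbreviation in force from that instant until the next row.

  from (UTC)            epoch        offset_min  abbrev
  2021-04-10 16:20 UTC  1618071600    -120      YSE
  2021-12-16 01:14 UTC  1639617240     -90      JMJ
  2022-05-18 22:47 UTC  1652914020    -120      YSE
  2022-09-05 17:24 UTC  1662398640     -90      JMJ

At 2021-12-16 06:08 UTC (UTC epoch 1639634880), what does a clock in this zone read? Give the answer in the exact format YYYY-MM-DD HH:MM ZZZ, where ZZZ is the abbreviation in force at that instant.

2021-12-16 04:38 JMJ

Query: 2021-12-16 06:08 UTC
Rule 2/4 (JMJ, -01:30): 2021-12-16 01:14 UTC ≤ query < 2022-05-18 22:47 UTC
6·60 + 8 - 90 = 278 min
278 = 0·1440 + 278; 278 = 4·60 + 38 → 04:38, same day
→ 2021-12-16 04:38 JMJ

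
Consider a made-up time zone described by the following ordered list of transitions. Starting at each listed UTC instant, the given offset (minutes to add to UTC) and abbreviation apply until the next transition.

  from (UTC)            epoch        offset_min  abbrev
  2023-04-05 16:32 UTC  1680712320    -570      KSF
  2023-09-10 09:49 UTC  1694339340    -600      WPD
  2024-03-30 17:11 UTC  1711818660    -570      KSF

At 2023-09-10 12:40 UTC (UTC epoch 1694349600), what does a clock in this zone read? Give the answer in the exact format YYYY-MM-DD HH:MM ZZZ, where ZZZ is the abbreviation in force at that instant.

2023-09-10 02:40 WPD

Query: 2023-09-10 12:40 UTC
Rule 2/3 (WPD, -10:00): 2023-09-10 09:49 UTC ≤ query < 2024-03-30 17:11 UTC
12·60 + 40 - 600 = 160 min
160 = 0·1440 + 160; 160 = 2·60 + 40 → 02:40, same day
→ 2023-09-10 02:40 WPD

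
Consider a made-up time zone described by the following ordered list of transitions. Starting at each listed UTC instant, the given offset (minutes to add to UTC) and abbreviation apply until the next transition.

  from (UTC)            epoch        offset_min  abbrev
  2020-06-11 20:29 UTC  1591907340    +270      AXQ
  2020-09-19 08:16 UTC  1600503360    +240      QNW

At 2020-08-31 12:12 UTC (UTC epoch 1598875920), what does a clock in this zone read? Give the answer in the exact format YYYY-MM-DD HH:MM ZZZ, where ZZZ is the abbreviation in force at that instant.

Query: 2020-08-31 12:12 UTC
Rule 1/2 (AXQ, +04:30): 2020-06-11 20:29 UTC ≤ query < 2020-09-19 08:16 UTC
12·60 + 12 + 270 = 1002 min
1002 = 0·1440 + 1002; 1002 = 16·60 + 42 → 16:42, same day
→ 2020-08-31 16:42 AXQ

2020-08-31 16:42 AXQ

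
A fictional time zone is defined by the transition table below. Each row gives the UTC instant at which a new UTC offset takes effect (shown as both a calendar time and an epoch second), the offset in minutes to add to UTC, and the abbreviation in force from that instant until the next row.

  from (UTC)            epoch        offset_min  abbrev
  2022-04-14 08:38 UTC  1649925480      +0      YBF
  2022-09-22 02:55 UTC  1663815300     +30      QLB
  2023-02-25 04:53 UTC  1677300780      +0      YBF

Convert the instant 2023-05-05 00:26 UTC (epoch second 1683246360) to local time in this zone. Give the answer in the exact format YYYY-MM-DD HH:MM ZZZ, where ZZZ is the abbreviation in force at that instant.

2023-05-05 00:26 YBF

Query: 2023-05-05 00:26 UTC
Rule 3/3 (YBF, +00:00): 2023-02-25 04:53 UTC ≤ query < +∞
0·60 + 26 + 0 = 26 min
26 = 0·1440 + 26; 26 = 0·60 + 26 → 00:26, same day
→ 2023-05-05 00:26 YBF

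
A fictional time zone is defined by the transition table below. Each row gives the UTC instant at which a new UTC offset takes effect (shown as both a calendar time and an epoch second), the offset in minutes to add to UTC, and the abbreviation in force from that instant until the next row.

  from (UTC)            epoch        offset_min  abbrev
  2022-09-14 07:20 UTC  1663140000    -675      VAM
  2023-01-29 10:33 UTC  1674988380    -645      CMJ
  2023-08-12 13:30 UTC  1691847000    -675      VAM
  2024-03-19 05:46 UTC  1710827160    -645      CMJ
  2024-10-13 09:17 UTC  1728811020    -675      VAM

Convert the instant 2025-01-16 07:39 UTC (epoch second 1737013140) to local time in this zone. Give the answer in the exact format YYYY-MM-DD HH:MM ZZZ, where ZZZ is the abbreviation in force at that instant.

2025-01-15 20:24 VAM

Query: 2025-01-16 07:39 UTC
Rule 5/5 (VAM, -11:15): 2024-10-13 09:17 UTC ≤ query < +∞
7·60 + 39 - 675 = -216 min
-216 = -1·1440 + 1224; 1224 = 20·60 + 24 → 20:24, 2025-01-16 - 1 day = 2025-01-15
→ 2025-01-15 20:24 VAM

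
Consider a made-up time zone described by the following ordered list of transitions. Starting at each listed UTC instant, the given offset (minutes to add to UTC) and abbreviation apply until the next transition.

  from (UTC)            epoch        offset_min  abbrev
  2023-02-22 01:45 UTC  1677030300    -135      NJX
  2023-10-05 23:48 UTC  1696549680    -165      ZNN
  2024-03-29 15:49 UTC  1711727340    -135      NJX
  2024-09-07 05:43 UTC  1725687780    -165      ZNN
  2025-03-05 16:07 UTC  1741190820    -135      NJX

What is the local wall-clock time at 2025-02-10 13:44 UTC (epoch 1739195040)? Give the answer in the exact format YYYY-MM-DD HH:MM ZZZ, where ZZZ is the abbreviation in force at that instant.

2025-02-10 10:59 ZNN

Query: 2025-02-10 13:44 UTC
Rule 4/5 (ZNN, -02:45): 2024-09-07 05:43 UTC ≤ query < 2025-03-05 16:07 UTC
13·60 + 44 - 165 = 659 min
659 = 0·1440 + 659; 659 = 10·60 + 59 → 10:59, same day
→ 2025-02-10 10:59 ZNN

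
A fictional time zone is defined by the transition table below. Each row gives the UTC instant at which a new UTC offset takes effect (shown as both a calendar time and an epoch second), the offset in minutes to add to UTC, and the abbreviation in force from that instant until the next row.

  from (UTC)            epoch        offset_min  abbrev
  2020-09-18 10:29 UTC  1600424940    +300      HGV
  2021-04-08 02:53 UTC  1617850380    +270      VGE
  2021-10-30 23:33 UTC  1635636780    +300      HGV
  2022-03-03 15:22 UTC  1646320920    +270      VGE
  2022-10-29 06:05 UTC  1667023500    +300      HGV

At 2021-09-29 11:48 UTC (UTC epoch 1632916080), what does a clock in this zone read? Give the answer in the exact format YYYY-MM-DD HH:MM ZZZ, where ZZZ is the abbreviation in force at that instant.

Query: 2021-09-29 11:48 UTC
Rule 2/5 (VGE, +04:30): 2021-04-08 02:53 UTC ≤ query < 2021-10-30 23:33 UTC
11·60 + 48 + 270 = 978 min
978 = 0·1440 + 978; 978 = 16·60 + 18 → 16:18, same day
→ 2021-09-29 16:18 VGE

2021-09-29 16:18 VGE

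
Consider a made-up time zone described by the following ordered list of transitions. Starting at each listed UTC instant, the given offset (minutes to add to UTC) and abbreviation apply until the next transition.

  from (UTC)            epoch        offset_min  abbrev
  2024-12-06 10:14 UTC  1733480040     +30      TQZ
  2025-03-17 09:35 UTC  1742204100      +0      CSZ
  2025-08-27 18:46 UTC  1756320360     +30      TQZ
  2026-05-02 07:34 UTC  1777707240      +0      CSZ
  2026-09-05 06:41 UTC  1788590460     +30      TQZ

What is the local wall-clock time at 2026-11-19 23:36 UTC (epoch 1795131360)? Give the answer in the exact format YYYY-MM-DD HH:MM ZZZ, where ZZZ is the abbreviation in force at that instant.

2026-11-20 00:06 TQZ

Query: 2026-11-19 23:36 UTC
Rule 5/5 (TQZ, +00:30): 2026-09-05 06:41 UTC ≤ query < +∞
23·60 + 36 + 30 = 1446 min
1446 = 1·1440 + 6; 6 = 0·60 + 6 → 00:06, 2026-11-19 + 1 day = 2026-11-20
→ 2026-11-20 00:06 TQZ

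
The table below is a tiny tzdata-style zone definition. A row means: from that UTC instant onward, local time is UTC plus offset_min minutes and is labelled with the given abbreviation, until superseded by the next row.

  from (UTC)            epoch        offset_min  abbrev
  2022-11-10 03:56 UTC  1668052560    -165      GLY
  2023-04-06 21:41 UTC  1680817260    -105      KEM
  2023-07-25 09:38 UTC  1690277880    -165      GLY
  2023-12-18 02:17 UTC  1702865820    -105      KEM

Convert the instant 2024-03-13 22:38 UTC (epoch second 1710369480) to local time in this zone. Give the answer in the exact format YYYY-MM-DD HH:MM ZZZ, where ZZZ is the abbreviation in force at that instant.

Query: 2024-03-13 22:38 UTC
Rule 4/4 (KEM, -01:45): 2023-12-18 02:17 UTC ≤ query < +∞
22·60 + 38 - 105 = 1253 min
1253 = 0·1440 + 1253; 1253 = 20·60 + 53 → 20:53, same day
→ 2024-03-13 20:53 KEM

2024-03-13 20:53 KEM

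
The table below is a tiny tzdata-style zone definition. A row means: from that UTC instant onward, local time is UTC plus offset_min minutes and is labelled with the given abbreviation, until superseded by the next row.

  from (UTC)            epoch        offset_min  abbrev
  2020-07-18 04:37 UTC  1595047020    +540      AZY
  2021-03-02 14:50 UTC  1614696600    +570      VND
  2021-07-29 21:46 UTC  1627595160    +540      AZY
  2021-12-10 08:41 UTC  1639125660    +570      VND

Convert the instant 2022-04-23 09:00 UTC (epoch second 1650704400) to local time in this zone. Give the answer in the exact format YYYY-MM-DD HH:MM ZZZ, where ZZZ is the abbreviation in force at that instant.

2022-04-23 18:30 VND

Query: 2022-04-23 09:00 UTC
Rule 4/4 (VND, +09:30): 2021-12-10 08:41 UTC ≤ query < +∞
9·60 + 0 + 570 = 1110 min
1110 = 0·1440 + 1110; 1110 = 18·60 + 30 → 18:30, same day
→ 2022-04-23 18:30 VND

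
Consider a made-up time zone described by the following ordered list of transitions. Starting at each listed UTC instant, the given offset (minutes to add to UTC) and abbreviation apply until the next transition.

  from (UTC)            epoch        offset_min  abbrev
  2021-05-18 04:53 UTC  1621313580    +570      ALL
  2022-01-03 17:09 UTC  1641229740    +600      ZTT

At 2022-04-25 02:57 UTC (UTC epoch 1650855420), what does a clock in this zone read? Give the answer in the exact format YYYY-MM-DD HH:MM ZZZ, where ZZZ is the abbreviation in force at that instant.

Query: 2022-04-25 02:57 UTC
Rule 2/2 (ZTT, +10:00): 2022-01-03 17:09 UTC ≤ query < +∞
2·60 + 57 + 600 = 777 min
777 = 0·1440 + 777; 777 = 12·60 + 57 → 12:57, same day
→ 2022-04-25 12:57 ZTT

2022-04-25 12:57 ZTT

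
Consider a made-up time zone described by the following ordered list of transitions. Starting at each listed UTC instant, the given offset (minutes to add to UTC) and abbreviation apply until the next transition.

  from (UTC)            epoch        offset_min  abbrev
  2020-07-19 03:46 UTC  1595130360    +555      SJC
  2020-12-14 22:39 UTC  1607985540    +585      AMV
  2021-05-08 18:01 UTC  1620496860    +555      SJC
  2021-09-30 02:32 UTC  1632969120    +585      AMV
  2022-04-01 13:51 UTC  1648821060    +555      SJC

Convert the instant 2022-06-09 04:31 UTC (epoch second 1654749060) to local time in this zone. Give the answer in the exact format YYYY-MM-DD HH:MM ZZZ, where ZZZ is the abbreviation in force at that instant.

Query: 2022-06-09 04:31 UTC
Rule 5/5 (SJC, +09:15): 2022-04-01 13:51 UTC ≤ query < +∞
4·60 + 31 + 555 = 826 min
826 = 0·1440 + 826; 826 = 13·60 + 46 → 13:46, same day
→ 2022-06-09 13:46 SJC

2022-06-09 13:46 SJC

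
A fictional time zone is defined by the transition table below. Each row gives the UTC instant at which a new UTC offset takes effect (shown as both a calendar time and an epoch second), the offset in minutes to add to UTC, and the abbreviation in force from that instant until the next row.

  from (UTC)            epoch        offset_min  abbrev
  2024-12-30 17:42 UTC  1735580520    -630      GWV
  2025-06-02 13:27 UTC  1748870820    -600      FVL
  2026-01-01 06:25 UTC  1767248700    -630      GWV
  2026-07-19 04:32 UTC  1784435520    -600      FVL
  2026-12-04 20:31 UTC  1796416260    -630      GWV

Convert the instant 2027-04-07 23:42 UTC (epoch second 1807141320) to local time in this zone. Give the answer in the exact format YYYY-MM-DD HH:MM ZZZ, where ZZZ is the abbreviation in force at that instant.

2027-04-07 13:12 GWV

Query: 2027-04-07 23:42 UTC
Rule 5/5 (GWV, -10:30): 2026-12-04 20:31 UTC ≤ query < +∞
23·60 + 42 - 630 = 792 min
792 = 0·1440 + 792; 792 = 13·60 + 12 → 13:12, same day
→ 2027-04-07 13:12 GWV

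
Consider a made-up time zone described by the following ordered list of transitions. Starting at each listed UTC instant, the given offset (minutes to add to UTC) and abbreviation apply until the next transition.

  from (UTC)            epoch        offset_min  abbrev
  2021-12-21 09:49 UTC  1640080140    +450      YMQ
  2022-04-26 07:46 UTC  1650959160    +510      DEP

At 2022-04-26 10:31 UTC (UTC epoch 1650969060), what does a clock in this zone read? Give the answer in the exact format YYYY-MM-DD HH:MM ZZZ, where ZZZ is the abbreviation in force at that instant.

Query: 2022-04-26 10:31 UTC
Rule 2/2 (DEP, +08:30): 2022-04-26 07:46 UTC ≤ query < +∞
10·60 + 31 + 510 = 1141 min
1141 = 0·1440 + 1141; 1141 = 19·60 + 1 → 19:01, same day
→ 2022-04-26 19:01 DEP

2022-04-26 19:01 DEP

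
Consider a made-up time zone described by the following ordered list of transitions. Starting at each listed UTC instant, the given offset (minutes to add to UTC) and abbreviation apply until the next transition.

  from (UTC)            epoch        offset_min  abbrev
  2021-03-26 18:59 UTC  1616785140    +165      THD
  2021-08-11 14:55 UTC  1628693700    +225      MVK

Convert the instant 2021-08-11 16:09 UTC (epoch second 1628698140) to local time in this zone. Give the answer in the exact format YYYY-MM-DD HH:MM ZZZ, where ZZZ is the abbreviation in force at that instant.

Query: 2021-08-11 16:09 UTC
Rule 2/2 (MVK, +03:45): 2021-08-11 14:55 UTC ≤ query < +∞
16·60 + 9 + 225 = 1194 min
1194 = 0·1440 + 1194; 1194 = 19·60 + 54 → 19:54, same day
→ 2021-08-11 19:54 MVK

2021-08-11 19:54 MVK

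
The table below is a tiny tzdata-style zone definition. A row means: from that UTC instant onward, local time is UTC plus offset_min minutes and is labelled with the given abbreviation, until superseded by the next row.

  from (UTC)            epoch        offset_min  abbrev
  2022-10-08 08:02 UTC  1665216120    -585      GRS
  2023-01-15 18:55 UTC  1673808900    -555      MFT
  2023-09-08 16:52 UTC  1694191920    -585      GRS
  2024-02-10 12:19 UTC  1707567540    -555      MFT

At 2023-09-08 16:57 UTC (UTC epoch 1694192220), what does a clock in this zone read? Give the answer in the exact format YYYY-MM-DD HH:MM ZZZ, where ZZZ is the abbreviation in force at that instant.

Query: 2023-09-08 16:57 UTC
Rule 3/4 (GRS, -09:45): 2023-09-08 16:52 UTC ≤ query < 2024-02-10 12:19 UTC
16·60 + 57 - 585 = 432 min
432 = 0·1440 + 432; 432 = 7·60 + 12 → 07:12, same day
→ 2023-09-08 07:12 GRS

2023-09-08 07:12 GRS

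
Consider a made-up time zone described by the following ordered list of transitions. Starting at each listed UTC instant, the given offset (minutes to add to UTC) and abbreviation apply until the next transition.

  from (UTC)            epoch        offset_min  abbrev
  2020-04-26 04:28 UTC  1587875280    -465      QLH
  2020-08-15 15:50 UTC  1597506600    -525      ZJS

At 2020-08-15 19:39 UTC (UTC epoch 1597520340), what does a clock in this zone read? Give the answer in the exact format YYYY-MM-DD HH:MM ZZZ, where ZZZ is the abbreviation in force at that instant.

2020-08-15 10:54 ZJS

Query: 2020-08-15 19:39 UTC
Rule 2/2 (ZJS, -08:45): 2020-08-15 15:50 UTC ≤ query < +∞
19·60 + 39 - 525 = 654 min
654 = 0·1440 + 654; 654 = 10·60 + 54 → 10:54, same day
→ 2020-08-15 10:54 ZJS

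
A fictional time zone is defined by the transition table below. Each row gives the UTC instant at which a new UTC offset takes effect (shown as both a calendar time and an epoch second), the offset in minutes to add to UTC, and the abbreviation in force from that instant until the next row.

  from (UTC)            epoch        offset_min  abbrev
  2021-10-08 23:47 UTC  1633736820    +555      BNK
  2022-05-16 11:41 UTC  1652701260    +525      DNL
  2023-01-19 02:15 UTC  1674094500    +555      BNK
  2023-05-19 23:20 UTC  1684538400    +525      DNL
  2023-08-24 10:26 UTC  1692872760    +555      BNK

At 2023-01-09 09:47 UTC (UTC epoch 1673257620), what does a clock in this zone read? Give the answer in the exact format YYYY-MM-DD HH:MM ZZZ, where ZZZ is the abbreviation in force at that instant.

2023-01-09 18:32 DNL

Query: 2023-01-09 09:47 UTC
Rule 2/5 (DNL, +08:45): 2022-05-16 11:41 UTC ≤ query < 2023-01-19 02:15 UTC
9·60 + 47 + 525 = 1112 min
1112 = 0·1440 + 1112; 1112 = 18·60 + 32 → 18:32, same day
→ 2023-01-09 18:32 DNL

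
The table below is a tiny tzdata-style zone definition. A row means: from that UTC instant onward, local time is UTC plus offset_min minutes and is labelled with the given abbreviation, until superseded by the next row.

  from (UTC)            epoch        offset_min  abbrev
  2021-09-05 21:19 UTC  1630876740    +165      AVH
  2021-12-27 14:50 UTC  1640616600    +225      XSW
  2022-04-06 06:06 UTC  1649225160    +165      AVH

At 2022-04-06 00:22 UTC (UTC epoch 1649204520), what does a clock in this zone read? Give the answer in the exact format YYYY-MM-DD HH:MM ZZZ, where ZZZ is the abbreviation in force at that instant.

Query: 2022-04-06 00:22 UTC
Rule 2/3 (XSW, +03:45): 2021-12-27 14:50 UTC ≤ query < 2022-04-06 06:06 UTC
0·60 + 22 + 225 = 247 min
247 = 0·1440 + 247; 247 = 4·60 + 7 → 04:07, same day
→ 2022-04-06 04:07 XSW

2022-04-06 04:07 XSW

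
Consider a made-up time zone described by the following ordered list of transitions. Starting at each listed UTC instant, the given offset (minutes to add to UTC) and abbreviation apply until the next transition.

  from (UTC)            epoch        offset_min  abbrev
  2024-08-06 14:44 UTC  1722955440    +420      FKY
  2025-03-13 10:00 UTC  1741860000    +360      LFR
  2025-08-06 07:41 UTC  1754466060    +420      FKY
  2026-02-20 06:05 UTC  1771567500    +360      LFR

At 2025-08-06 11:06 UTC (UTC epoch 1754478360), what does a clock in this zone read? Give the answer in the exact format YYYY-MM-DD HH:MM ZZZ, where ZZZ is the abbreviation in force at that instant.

2025-08-06 18:06 FKY

Query: 2025-08-06 11:06 UTC
Rule 3/4 (FKY, +07:00): 2025-08-06 07:41 UTC ≤ query < 2026-02-20 06:05 UTC
11·60 + 6 + 420 = 1086 min
1086 = 0·1440 + 1086; 1086 = 18·60 + 6 → 18:06, same day
→ 2025-08-06 18:06 FKY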